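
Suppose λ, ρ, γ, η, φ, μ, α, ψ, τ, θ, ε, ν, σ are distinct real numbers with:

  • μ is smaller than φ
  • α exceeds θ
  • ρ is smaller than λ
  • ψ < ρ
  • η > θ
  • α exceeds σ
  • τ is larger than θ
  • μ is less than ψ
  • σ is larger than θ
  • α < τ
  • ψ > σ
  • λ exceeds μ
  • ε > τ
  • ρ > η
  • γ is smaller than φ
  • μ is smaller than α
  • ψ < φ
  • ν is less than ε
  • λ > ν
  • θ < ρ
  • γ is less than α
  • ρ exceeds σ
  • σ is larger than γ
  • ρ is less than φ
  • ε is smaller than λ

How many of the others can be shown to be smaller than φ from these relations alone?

7

Directly below φ: μ, γ, ψ, ρ.
One step further: θ, σ, η (7 so far).
Nothing else is reachable below φ; 7 in all.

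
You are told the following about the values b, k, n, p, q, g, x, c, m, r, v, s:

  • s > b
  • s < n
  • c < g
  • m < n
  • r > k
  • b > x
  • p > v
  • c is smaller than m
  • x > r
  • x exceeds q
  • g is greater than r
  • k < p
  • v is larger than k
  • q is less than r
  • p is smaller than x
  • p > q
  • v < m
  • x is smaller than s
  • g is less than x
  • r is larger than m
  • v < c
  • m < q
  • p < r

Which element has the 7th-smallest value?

r

The consecutive relations fix a unique order: k < v < c < m < q < p < r < g < x < b < s < n.
Counting 7 from the smallest end gives r.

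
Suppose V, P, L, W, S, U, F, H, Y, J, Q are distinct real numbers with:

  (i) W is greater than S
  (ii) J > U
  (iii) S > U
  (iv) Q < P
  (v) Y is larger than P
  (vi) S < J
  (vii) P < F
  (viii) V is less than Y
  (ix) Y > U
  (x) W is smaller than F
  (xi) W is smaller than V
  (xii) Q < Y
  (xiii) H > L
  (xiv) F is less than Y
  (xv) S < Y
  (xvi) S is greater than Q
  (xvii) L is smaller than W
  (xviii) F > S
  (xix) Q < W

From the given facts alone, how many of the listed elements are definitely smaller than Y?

From Y the given relations immediately reach U, Q, P, S, F, V.
From those, W — 7 in total.
From those, L — 8 in total.
No other element is forced below Y by the given relations, so the count is 8.

8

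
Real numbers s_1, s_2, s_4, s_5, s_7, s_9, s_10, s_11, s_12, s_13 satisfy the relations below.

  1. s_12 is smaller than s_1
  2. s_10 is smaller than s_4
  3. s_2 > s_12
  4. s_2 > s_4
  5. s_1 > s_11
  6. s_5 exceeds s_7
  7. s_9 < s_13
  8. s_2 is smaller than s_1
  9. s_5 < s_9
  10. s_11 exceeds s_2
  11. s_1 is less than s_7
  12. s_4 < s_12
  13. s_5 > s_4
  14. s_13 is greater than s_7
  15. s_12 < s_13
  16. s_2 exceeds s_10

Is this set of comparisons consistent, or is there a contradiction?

Every relation is compatible with s_10 < s_4 < s_12 < s_2 < s_11 < s_1 < s_7 < s_5 < s_9 < s_13; the set is consistent.

consistent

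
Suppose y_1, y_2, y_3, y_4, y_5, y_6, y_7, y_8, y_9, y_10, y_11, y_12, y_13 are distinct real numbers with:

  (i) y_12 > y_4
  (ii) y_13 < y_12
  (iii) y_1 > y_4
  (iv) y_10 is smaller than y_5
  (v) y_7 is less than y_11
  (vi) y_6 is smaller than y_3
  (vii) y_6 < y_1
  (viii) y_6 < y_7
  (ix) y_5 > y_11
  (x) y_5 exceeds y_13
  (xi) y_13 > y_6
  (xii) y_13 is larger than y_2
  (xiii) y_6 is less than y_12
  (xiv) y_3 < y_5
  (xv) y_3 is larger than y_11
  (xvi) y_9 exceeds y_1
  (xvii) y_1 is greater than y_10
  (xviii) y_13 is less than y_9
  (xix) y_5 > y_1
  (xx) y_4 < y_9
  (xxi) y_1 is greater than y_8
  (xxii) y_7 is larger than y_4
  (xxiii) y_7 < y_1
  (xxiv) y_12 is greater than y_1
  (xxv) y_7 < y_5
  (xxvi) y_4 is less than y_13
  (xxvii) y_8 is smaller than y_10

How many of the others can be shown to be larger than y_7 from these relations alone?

6

The elements the relations force above y_7 are y_1, y_11, y_9, y_3, y_12, y_5 — no chain reaches any other.
That is 6.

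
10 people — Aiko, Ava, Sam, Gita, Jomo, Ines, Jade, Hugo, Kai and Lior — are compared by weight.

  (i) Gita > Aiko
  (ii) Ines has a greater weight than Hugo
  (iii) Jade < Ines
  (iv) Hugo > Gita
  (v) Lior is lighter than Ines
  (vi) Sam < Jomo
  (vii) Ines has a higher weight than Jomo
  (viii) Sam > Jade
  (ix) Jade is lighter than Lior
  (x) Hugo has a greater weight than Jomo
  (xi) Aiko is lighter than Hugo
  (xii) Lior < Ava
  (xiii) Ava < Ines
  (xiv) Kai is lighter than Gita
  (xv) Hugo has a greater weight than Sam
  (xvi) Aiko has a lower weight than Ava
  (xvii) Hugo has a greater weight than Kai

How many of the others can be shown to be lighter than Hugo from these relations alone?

From Hugo the given relations immediately reach Aiko, Sam, Kai, Jomo, Gita.
From those, Jade — 6 in total.
Nothing else is reachable below Hugo; 6 in all.

6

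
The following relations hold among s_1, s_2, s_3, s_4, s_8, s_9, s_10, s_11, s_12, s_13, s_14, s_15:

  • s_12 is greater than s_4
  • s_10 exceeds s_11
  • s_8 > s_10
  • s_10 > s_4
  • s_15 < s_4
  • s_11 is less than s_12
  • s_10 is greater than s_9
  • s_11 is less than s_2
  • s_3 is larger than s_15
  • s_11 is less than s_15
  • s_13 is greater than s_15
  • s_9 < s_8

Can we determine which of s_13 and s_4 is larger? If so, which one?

undetermined

Following every chain through s_13: below s_13 we get s_11, s_15.
s_4 is not reached, and no chain runs the other way from s_4 to s_13.
So the given relations leave the order of s_13 and s_4 undetermined.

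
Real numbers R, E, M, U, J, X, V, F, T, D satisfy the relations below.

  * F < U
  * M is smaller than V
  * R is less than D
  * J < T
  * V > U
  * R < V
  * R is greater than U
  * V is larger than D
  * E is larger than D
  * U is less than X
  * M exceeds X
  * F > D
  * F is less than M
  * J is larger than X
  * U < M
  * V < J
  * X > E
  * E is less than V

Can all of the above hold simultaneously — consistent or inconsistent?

We have D < F stated directly, yet also F < U < R < D by chaining the others — so F < D. Contradiction.

inconsistent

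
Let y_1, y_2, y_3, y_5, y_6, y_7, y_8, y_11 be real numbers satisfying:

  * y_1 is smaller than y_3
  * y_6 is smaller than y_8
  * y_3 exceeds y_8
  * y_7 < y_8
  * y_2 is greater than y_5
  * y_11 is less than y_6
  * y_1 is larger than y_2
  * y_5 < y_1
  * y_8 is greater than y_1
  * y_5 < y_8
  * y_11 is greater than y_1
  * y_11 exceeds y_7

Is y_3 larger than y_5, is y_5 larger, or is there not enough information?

y_3

y_5 < y_2 and y_2 < y_1 give y_5 < y_1.
Then y_1 < y_11 extends the chain to y_11.
With y_11 < y_6: y_5 < y_2 < y_1 < y_11 < y_6.
With y_6 < y_8: y_5 < y_2 < y_1 < y_11 < y_6 < y_8.
Then y_8 < y_3 extends the chain to y_3.
So y_3 is larger.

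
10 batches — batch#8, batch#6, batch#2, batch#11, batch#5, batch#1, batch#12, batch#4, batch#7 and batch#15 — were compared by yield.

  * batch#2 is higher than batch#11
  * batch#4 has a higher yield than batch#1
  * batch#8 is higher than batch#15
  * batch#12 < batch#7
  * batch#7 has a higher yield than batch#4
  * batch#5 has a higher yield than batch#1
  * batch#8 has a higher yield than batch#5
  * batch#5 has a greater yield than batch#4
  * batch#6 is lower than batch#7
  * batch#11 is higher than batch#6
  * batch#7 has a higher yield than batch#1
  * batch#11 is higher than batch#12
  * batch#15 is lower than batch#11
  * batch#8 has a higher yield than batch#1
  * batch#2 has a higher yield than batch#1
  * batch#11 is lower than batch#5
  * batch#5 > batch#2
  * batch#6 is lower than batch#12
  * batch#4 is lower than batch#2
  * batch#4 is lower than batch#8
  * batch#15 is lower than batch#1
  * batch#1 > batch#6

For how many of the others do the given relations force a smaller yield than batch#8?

8

Directly below batch#8: batch#15, batch#1, batch#4, batch#5.
One step further: batch#6, batch#11, batch#2 (7 so far).
One step further: batch#12 (8 so far).
No other element is forced below batch#8 by the given relations, so the count is 8.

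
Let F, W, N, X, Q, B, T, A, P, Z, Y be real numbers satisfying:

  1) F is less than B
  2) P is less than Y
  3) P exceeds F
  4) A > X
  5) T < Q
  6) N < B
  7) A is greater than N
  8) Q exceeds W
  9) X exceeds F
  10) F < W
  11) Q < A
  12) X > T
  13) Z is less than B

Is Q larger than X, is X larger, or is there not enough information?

undetermined

Following every chain through Q: above Q we get A; below Q we get F, T, W.
X is not reached, and no chain runs the other way from X to Q.
So the given relations leave the order of Q and X undetermined.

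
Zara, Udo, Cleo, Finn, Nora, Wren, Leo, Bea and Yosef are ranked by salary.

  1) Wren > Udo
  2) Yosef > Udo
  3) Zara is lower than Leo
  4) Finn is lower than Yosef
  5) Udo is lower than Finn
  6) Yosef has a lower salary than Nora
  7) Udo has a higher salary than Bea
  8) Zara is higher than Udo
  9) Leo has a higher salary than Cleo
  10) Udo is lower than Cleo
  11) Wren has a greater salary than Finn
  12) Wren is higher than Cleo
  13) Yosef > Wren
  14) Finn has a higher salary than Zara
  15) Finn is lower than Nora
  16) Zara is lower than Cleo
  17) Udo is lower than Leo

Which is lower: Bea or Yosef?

Bea

The relevant relations are Bea < Udo; Udo < Zara; Zara < Cleo; Cleo < Wren; Wren < Yosef.
Chaining these gives Bea < Udo < Zara < Cleo < Wren < Yosef.
So Bea < Yosef; Bea is the lower of the two.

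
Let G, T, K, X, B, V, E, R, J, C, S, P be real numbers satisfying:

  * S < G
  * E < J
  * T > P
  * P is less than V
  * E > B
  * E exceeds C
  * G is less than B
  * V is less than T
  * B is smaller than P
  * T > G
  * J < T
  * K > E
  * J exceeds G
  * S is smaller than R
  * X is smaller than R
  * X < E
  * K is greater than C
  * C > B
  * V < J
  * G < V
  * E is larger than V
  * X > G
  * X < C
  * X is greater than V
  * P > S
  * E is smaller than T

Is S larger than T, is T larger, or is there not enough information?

S < G and G < B give S < B.
Then B < P extends the chain to P.
Then P < V extends the chain to V.
With V < X: S < G < B < P < V < X.
Then X < C extends the chain to C.
Then C < E extends the chain to E.
Then E < J extends the chain to J.
Then J < T extends the chain to T.
So T is larger.

T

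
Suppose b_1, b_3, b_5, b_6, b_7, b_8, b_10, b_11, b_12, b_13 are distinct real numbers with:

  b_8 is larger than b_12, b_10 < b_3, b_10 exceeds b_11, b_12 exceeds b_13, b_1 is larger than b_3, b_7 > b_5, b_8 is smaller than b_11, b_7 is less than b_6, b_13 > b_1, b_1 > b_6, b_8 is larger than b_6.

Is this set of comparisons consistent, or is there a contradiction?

We have b_3 < b_1 stated directly, yet also b_1 < b_13 < b_12 < b_8 < b_11 < b_10 < b_3 by chaining the others — so b_1 < b_3. Contradiction.

inconsistent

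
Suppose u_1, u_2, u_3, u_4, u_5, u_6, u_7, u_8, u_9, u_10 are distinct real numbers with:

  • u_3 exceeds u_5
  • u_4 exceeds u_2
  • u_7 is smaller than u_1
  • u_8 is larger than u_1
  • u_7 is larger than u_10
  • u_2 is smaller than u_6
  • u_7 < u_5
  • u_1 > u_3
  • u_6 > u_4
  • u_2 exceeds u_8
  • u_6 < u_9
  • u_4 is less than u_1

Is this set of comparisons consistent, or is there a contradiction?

inconsistent

We have u_4 < u_1 stated directly, yet also u_1 < u_8 < u_2 < u_4 by chaining the others — so u_1 < u_4. Contradiction.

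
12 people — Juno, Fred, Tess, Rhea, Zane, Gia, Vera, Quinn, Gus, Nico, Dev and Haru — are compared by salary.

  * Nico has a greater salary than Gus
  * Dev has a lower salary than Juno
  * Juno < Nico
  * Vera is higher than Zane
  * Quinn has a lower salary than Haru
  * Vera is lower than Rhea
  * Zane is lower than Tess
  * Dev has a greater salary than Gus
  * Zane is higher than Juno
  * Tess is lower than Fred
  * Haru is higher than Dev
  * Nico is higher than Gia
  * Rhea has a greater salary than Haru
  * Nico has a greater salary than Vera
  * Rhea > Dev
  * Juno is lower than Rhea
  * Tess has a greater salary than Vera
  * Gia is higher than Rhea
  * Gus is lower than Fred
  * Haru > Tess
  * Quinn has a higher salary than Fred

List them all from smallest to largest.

Gus < Dev < Juno < Zane < Vera < Tess < Fred < Quinn < Haru < Rhea < Gia < Nico

Nothing is placed below Gus, so it is least; from there Gus < Dev; Dev < Juno; Juno < Zane; Zane < Vera; Vera < Tess; Tess < Fred; Fred < Quinn; Quinn < Haru; Haru < Rhea; Rhea < Gia; Gia < Nico, each given directly.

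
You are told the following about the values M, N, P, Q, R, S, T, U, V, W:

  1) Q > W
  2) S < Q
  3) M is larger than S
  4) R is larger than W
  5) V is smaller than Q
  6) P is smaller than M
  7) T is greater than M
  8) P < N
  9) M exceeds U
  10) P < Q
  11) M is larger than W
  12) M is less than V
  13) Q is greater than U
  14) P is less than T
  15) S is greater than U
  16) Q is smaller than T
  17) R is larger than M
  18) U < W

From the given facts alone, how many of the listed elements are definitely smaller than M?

4

The elements the relations force below M are U, W, S, P — no chain reaches any other.
That is 4.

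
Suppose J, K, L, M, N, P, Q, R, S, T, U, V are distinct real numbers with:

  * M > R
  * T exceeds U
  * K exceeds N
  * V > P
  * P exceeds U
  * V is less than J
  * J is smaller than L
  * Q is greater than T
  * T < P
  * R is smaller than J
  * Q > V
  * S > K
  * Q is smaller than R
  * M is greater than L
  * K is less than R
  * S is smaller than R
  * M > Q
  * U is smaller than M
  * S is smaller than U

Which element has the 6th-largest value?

V

Piecing the relations together gives one ordering: N < K < S < U < T < P < V < Q < R < J < L < M.
Counting 6 from the largest end gives V.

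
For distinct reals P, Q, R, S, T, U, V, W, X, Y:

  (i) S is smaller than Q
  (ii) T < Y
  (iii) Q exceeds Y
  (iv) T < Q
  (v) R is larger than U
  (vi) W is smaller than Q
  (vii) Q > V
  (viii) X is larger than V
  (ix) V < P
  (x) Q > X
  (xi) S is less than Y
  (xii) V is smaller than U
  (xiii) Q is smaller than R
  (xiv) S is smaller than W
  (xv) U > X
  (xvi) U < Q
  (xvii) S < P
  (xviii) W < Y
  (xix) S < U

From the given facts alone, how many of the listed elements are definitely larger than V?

Directly above V: X, U, Q, P.
One step further: R (5 so far).
Nothing else is reachable above V; 5 in all.

5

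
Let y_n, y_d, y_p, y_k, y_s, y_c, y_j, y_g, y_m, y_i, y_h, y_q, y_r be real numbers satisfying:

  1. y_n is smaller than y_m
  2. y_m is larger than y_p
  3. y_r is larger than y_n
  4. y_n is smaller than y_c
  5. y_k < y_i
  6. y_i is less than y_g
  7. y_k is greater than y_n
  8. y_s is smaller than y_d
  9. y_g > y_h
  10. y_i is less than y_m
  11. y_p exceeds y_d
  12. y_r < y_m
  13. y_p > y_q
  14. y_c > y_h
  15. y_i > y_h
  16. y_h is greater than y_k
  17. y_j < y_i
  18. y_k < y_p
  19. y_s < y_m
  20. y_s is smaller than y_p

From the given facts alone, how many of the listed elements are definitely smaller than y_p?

5

From y_p the given relations immediately reach y_s, y_k, y_q, y_d.
From those, y_n — 5 in total.
No other element is forced below y_p by the given relations, so the count is 5.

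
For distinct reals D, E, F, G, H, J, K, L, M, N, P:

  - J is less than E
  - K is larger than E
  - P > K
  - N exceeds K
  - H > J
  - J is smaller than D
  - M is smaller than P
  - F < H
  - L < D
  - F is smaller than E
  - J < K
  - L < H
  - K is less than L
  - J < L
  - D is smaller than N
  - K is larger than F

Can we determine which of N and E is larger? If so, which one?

N

Chaining the given relations: E < K < L < D < N.
So N is larger.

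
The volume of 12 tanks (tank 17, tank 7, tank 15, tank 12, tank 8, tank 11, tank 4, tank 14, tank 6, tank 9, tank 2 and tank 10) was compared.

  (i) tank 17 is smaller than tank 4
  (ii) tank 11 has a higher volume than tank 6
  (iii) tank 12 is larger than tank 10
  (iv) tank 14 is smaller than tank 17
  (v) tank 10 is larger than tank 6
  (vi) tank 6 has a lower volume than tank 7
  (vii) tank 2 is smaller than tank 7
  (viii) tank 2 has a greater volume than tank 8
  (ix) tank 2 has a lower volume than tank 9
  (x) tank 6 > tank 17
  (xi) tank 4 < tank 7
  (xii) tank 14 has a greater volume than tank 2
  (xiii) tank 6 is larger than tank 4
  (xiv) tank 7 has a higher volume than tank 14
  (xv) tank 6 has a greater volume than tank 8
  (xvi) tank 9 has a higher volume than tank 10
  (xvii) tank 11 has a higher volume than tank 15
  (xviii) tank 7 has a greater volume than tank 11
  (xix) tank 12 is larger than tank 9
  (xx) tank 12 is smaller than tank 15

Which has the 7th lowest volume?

The consecutive relations fix a unique order: tank 8 < tank 2 < tank 14 < tank 17 < tank 4 < tank 6 < tank 10 < tank 9 < tank 12 < tank 15 < tank 11 < tank 7.
The 7th smallest is tank 10.

tank 10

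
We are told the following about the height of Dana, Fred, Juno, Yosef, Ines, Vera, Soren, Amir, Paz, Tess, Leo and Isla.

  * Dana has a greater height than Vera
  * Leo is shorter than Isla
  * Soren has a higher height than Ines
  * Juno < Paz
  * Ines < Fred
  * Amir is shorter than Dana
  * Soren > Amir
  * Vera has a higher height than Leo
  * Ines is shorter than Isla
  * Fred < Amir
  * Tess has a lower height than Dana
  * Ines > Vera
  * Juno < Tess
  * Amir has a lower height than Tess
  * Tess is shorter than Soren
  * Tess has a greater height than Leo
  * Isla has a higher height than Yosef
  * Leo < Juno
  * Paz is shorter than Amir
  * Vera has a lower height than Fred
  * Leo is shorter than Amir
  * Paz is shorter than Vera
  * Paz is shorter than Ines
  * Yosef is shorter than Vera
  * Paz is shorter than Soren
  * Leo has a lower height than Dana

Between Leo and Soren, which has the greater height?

Link the given pairs in sequence: Leo < Juno; Juno < Paz; Paz < Vera; Vera < Ines; Ines < Fred; Fred < Amir; Amir < Tess; Tess < Soren.
Together: Leo < Juno < Paz < Vera < Ines < Fred < Amir < Tess < Soren.
So Leo < Soren; Soren is the taller of the two.

Soren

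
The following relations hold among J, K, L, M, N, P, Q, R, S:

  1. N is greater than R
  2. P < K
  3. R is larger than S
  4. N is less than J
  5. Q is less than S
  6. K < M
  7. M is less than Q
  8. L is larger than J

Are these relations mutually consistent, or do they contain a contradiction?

consistent

The single ordering P < K < M < Q < S < R < N < J < L satisfies every listed relation, so no contradiction arises.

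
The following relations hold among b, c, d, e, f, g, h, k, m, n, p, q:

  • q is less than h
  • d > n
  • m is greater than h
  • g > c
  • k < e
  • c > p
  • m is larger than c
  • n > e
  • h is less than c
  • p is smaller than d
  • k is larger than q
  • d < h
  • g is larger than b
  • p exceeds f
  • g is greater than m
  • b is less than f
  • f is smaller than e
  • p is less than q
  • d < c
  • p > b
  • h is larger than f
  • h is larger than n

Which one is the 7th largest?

Chaining the given pairs: b < f < p < q < k < e < n < d < h < c < m < g.
The 7th largest is e.

e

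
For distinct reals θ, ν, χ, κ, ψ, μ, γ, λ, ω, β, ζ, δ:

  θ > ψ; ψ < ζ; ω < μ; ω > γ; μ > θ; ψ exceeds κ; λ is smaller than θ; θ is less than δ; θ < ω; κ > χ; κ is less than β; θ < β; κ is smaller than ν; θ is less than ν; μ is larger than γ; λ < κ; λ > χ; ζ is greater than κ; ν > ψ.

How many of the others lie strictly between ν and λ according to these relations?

3

Chaining upward from λ reaches: κ, ψ, ζ, θ, δ, ω, μ, β.
Chaining downward from ν reaches: χ, κ, ψ, θ.
Strictly between λ and ν are those in both lists: κ, ψ, θ — 3 elements.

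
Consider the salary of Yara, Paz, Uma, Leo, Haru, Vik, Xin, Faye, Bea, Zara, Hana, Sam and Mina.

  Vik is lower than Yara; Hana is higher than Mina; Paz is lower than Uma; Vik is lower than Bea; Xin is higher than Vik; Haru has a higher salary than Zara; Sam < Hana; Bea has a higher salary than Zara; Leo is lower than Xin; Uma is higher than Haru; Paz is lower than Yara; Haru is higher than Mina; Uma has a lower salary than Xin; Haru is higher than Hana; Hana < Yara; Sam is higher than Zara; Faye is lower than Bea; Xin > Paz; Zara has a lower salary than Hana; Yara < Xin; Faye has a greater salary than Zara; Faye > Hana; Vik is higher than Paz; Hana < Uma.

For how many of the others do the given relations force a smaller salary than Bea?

7

Directly below Bea: Zara, Faye, Vik.
One step further: Paz, Hana (5 so far).
One step further: Sam, Mina (7 so far).
Nothing else is reachable below Bea; 7 in all.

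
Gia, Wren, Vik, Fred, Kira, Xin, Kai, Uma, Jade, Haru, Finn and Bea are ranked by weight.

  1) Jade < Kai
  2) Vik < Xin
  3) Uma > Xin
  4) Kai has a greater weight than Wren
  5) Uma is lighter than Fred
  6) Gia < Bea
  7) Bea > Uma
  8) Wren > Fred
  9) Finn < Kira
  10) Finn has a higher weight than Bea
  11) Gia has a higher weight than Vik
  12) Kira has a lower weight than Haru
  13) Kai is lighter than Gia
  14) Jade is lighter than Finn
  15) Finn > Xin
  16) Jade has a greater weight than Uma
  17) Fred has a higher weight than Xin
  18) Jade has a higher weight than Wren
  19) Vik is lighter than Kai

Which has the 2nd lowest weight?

The consecutive relations fix a unique order: Vik < Xin < Uma < Fred < Wren < Jade < Kai < Gia < Bea < Finn < Kira < Haru.
Counting 2 from the smallest end gives Xin.

Xin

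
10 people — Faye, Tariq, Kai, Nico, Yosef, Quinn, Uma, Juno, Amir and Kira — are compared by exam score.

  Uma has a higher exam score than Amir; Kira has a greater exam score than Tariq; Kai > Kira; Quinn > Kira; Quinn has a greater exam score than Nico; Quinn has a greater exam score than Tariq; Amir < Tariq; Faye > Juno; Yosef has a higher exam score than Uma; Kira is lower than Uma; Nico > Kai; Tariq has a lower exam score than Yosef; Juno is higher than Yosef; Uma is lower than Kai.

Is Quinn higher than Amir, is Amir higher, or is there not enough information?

The relevant relations are Amir < Tariq; Tariq < Kira; Kira < Uma; Uma < Kai; Kai < Nico; Nico < Quinn.
Chaining these gives Amir < Tariq < Kira < Uma < Kai < Nico < Quinn.
So Quinn is higher.

Quinn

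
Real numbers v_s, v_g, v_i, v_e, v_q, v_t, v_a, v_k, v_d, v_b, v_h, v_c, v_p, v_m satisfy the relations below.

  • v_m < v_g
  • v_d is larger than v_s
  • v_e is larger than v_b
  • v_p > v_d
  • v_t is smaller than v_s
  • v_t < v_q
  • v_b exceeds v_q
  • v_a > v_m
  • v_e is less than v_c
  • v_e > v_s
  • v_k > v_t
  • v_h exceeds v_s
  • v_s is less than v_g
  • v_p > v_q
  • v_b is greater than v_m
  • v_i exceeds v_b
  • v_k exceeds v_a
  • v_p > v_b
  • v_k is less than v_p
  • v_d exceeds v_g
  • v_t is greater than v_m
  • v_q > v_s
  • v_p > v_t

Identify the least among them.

Chaining upward from v_m: directly above it, v_t, v_g, v_a, v_b; then v_s, v_q, v_d, v_k, v_p, v_i, v_e; then v_h, v_c.
That covers every other element, and nothing is given below v_m, so v_m is the least.

v_m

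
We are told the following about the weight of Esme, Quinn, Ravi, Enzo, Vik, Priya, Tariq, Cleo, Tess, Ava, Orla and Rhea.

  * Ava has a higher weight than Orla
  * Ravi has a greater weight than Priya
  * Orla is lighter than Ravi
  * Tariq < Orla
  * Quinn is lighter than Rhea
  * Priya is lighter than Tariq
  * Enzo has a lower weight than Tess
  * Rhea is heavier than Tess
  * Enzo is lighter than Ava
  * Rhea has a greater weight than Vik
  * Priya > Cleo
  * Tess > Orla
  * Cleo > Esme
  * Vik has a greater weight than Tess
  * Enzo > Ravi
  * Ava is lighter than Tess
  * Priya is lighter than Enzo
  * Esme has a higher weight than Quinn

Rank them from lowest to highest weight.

Quinn < Esme < Cleo < Priya < Tariq < Orla < Ravi < Enzo < Ava < Tess < Vik < Rhea

Nothing is placed below Quinn, so it is least; from there Quinn < Esme; Esme < Cleo; Cleo < Priya; Priya < Tariq; Tariq < Orla; Orla < Ravi; Ravi < Enzo; Enzo < Ava; Ava < Tess; Tess < Vik; Vik < Rhea, each given directly.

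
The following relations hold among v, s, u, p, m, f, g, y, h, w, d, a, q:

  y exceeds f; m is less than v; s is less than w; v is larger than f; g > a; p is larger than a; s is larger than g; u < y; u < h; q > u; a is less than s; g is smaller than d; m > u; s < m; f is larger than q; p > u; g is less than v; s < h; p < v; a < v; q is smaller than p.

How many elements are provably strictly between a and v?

Chaining upward from a reaches: g, s, p, w, d, m, h.
Chaining downward from v reaches: u, q, g, s, p, f, m.
Strictly between a and v are those in both lists: g, s, p, m — 4 elements.

4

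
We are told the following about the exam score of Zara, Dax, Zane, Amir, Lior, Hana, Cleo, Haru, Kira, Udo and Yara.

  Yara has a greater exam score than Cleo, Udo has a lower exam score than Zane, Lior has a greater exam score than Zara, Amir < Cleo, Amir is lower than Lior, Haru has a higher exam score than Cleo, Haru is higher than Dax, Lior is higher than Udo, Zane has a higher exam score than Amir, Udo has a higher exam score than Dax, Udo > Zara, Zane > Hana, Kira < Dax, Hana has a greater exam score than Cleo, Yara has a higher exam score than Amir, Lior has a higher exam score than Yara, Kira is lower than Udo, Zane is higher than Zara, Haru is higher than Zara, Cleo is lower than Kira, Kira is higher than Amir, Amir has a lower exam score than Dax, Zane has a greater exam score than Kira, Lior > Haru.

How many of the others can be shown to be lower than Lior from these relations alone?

8

Directly below Lior: Amir, Zara, Haru, Yara, Udo.
One step further: Cleo, Kira, Dax (8 so far).
No other element is forced below Lior by the given relations, so the count is 8.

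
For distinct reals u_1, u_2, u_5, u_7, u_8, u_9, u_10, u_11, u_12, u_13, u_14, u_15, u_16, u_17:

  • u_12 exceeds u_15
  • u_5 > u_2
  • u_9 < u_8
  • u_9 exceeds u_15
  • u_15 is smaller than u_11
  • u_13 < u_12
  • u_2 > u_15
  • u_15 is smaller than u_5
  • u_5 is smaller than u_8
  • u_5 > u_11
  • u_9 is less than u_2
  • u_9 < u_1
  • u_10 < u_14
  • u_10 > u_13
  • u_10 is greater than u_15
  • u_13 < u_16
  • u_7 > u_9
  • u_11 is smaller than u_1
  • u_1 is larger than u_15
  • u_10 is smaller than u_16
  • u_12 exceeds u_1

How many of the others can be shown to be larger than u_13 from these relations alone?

4

Directly above u_13: u_10, u_16, u_12.
One step further: u_14 (4 so far).
No other element is forced above u_13 by the given relations, so the count is 4.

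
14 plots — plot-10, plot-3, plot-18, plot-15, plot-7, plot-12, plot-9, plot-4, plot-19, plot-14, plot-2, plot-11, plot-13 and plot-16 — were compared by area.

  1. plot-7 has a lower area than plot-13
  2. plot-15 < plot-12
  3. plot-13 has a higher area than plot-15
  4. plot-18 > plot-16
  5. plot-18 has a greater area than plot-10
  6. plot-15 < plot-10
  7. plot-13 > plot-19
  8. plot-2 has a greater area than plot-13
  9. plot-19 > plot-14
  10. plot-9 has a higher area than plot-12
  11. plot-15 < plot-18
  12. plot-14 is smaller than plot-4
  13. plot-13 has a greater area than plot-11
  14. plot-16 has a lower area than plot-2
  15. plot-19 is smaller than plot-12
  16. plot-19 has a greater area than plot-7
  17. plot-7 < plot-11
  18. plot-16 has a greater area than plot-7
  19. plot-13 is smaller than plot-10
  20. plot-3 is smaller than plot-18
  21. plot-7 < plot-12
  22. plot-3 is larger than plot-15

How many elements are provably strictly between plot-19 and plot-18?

Chaining upward from plot-19 reaches: plot-12, plot-13, plot-2, plot-10, plot-9.
Chaining downward from plot-18 reaches: plot-7, plot-14, plot-15, plot-16, plot-11, plot-3, plot-13, plot-10.
Strictly between plot-19 and plot-18 are those in both lists: plot-13, plot-10 — 2 elements.

2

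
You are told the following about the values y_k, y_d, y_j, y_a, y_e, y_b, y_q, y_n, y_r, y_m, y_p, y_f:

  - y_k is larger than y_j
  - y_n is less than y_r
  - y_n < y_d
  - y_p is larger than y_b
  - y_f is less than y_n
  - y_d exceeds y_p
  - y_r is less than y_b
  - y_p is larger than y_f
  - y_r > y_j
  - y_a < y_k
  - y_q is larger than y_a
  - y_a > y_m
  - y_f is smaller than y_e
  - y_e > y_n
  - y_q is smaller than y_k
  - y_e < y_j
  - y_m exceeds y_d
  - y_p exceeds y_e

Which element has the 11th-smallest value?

Piecing the relations together gives one ordering: y_f < y_n < y_e < y_j < y_r < y_b < y_p < y_d < y_m < y_a < y_q < y_k.
The 11th smallest is y_q.

y_q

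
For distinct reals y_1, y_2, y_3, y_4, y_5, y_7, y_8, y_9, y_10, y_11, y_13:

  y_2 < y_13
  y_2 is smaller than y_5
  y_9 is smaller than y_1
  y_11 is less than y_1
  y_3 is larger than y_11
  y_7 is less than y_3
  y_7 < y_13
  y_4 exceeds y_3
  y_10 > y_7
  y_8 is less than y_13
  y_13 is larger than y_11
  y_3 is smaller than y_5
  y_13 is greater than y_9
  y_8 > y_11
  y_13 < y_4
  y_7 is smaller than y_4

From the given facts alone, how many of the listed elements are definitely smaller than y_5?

4

The elements the relations force below y_5 are y_11, y_2, y_7, y_3 — no chain reaches any other.
That is 4.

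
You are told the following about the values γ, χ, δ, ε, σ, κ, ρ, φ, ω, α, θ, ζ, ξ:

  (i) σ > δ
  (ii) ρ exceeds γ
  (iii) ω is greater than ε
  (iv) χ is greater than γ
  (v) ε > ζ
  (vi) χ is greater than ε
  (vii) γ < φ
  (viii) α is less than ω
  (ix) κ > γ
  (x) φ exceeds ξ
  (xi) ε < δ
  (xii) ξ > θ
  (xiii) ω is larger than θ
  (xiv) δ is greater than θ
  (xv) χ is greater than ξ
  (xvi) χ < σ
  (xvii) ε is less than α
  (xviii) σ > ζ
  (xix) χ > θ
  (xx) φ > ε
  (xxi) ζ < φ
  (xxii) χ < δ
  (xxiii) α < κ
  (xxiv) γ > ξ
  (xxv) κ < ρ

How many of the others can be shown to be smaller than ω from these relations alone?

4

From ω the given relations immediately reach ε, α, θ.
From those, ζ — 4 in total.
Nothing else is reachable below ω; 4 in all.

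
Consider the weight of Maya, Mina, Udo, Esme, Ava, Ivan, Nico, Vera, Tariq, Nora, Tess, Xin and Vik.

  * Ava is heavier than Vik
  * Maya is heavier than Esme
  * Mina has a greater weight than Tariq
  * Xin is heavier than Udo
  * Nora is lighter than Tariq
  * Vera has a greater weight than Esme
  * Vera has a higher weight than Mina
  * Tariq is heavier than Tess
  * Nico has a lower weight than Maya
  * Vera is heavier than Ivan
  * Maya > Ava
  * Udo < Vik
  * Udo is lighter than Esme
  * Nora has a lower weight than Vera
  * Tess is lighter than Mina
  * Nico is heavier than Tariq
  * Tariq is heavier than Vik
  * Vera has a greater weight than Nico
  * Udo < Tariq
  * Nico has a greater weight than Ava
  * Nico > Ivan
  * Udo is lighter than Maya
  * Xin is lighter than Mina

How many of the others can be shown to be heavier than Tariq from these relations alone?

Directly above Tariq: Mina, Nico.
One step further: Vera, Maya (4 so far).
No other element is forced above Tariq by the given relations, so the count is 4.

4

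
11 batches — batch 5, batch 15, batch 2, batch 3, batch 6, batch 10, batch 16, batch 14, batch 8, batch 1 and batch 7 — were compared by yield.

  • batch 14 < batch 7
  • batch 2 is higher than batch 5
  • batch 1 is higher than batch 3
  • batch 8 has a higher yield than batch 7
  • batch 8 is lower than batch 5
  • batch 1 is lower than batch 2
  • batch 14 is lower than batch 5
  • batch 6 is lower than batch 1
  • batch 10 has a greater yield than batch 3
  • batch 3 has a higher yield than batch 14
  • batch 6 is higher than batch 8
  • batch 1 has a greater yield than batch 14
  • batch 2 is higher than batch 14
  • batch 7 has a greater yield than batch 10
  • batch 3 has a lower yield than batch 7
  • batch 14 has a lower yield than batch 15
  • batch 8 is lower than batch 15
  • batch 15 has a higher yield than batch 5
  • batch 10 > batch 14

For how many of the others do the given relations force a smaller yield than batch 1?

6

The elements the relations force below batch 1 are batch 14, batch 3, batch 10, batch 7, batch 8, batch 6 — no chain reaches any other.
That is 6.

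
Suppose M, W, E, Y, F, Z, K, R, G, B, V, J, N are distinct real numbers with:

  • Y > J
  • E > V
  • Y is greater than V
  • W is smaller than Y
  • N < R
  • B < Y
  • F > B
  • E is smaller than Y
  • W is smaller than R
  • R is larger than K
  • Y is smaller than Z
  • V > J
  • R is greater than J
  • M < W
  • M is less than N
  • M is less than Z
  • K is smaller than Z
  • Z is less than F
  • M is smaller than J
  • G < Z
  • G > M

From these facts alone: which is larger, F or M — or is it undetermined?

F

M < J and J < V give M < V.
Then V < E extends the chain to E.
With E < Y: M < J < V < E < Y.
With Y < Z: M < J < V < E < Y < Z.
With Z < F: M < J < V < E < Y < Z < F.
So F is larger.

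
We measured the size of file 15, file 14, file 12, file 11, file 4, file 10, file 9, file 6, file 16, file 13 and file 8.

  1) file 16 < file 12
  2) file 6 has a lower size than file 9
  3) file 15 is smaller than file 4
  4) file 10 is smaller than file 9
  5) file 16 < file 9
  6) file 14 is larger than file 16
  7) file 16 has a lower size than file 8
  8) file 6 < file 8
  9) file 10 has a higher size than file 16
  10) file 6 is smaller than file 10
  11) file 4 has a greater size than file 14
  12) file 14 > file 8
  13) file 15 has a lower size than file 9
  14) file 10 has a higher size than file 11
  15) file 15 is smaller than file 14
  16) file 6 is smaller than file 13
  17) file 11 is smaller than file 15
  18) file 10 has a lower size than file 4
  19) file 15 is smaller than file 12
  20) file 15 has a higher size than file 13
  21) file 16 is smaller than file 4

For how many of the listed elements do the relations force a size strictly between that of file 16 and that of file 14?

The relations place file 16 below file 14. An element lies strictly between them when it is forced above file 16 and also forced below file 14.
Above file 16: {file 8, file 12, file 10, file 9, file 4}. Below file 14: {file 11, file 6, file 13, file 15, file 8}.
Intersection: {file 8} — 1.

1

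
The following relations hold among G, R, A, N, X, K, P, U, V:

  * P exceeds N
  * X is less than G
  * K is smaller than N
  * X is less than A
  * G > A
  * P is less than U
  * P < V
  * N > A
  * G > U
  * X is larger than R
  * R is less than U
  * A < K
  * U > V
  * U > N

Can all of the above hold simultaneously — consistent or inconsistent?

consistent

The single ordering R < X < A < K < N < P < V < U < G satisfies every listed relation, so no contradiction arises.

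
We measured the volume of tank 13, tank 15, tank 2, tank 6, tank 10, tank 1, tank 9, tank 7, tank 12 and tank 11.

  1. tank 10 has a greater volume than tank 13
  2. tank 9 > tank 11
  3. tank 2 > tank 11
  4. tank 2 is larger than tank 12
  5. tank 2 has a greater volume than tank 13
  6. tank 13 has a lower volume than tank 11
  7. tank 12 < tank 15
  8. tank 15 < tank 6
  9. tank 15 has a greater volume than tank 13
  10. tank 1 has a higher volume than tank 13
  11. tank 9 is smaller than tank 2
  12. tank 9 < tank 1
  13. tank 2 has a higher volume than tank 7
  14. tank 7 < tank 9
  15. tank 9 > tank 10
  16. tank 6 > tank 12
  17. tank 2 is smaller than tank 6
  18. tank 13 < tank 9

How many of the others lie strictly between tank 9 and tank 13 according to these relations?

2

The relations place tank 13 below tank 9. An element lies strictly between them when it is forced above tank 13 and also forced below tank 9.
Above tank 13: {tank 11, tank 10, tank 1, tank 15, tank 2, tank 6}. Below tank 9: {tank 7, tank 11, tank 10}.
Intersection: {tank 11, tank 10} — 2.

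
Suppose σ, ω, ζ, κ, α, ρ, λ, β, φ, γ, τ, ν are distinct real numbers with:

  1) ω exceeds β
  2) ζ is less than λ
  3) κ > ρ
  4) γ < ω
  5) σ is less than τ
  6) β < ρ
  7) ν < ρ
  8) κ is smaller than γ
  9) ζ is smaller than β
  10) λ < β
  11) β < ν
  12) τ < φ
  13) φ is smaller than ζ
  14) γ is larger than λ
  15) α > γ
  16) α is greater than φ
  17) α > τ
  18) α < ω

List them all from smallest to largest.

σ < τ < φ < ζ < λ < β < ν < ρ < κ < γ < α < ω

Nothing is placed below σ, so it is least; from there σ < τ; τ < φ; φ < ζ; ζ < λ; λ < β; β < ν; ν < ρ; ρ < κ; κ < γ; γ < α; α < ω, each given directly.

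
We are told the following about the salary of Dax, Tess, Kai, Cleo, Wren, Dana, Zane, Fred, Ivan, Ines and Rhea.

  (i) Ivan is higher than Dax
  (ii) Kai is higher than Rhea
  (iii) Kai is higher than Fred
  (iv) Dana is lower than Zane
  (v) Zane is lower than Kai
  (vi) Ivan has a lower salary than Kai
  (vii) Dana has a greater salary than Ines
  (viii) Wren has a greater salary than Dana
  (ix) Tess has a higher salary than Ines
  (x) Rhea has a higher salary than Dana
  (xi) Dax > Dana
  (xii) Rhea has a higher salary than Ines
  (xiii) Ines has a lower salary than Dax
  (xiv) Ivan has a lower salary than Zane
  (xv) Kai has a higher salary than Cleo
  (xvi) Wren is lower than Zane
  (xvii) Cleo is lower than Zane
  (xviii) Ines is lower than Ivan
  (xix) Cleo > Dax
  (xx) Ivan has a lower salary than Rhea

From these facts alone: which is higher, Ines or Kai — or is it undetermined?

The relevant relations are Ines < Dana; Dana < Dax; Dax < Cleo; Cleo < Zane; Zane < Kai.
Together: Ines < Dana < Dax < Cleo < Zane < Kai.
So Kai is higher.

Kai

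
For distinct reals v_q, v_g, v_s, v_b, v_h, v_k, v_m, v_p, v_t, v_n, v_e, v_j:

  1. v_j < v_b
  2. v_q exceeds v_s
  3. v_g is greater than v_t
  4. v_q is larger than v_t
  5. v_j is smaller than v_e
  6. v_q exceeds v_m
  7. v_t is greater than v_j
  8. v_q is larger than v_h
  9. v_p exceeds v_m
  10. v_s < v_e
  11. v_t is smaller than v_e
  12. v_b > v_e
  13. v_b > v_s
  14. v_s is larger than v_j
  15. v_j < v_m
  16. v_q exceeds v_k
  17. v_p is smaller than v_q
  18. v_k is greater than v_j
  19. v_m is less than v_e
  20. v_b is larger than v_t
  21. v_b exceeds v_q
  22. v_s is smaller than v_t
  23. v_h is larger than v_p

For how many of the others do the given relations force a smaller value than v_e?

The elements the relations force below v_e are v_j, v_s, v_t, v_m — no chain reaches any other.
That is 4.

4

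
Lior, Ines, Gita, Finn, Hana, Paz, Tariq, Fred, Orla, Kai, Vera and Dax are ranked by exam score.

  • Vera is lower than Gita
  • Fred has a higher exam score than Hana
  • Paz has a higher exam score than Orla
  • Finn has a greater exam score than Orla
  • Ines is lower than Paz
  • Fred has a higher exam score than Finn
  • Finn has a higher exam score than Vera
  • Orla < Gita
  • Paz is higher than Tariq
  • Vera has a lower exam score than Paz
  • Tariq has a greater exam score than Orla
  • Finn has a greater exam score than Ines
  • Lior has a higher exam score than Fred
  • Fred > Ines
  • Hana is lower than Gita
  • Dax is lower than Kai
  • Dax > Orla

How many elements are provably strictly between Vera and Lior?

Chaining upward from Vera reaches: Finn, Fred, Paz, Gita.
Chaining downward from Lior reaches: Orla, Ines, Finn, Hana, Fred.
Strictly between Vera and Lior are those in both lists: Finn, Fred — 2 elements.

2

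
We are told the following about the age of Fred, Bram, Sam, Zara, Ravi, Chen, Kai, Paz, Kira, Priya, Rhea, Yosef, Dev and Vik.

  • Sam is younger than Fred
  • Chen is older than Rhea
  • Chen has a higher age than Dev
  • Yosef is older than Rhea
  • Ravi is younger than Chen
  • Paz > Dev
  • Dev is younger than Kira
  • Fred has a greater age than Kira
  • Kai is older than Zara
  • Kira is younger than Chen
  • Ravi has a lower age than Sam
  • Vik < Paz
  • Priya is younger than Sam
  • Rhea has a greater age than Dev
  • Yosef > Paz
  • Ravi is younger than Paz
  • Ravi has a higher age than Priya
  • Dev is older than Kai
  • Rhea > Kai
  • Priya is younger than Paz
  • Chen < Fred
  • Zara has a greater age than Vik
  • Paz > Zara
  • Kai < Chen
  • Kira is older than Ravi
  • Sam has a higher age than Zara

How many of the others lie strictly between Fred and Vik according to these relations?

The relations place Vik below Fred. An element lies strictly between them when it is forced above Vik and also forced below Fred.
Above Vik: {Zara, Kai, Dev, Sam, Paz, Kira, Rhea, Chen, Yosef}. Below Fred: {Zara, Kai, Priya, Ravi, Dev, Sam, Kira, Rhea, Chen}.
Intersection: {Zara, Kai, Dev, Sam, Kira, Rhea, Chen} — 7.

7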